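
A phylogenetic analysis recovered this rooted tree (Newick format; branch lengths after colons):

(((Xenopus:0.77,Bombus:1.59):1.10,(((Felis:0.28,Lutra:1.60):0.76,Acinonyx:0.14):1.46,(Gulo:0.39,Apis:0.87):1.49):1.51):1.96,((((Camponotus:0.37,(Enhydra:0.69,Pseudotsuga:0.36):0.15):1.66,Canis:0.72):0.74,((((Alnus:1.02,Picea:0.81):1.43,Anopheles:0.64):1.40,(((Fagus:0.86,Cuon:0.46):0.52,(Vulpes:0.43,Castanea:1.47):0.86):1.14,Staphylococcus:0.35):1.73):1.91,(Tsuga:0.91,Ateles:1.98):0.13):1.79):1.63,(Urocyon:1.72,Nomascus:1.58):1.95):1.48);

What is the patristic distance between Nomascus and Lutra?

The path runs Nomascus → … → MRCA → … → Lutra; the MRCA is the root of the tree.
Branch lengths along that path: 1.58 + 1.95 + 1.48 + 1.96 + 1.51 + 1.46 + 0.76 + 1.60 = 12.30.

12.30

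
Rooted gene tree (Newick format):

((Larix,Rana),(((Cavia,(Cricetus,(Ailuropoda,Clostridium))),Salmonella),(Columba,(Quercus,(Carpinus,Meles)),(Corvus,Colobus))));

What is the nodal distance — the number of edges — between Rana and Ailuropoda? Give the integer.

8

The MRCA of Rana and Ailuropoda is the root of the tree.
From Rana up to that node: 2 branches. From Ailuropoda up to the same node: 6 branches. Total: 2 + 6 = 8.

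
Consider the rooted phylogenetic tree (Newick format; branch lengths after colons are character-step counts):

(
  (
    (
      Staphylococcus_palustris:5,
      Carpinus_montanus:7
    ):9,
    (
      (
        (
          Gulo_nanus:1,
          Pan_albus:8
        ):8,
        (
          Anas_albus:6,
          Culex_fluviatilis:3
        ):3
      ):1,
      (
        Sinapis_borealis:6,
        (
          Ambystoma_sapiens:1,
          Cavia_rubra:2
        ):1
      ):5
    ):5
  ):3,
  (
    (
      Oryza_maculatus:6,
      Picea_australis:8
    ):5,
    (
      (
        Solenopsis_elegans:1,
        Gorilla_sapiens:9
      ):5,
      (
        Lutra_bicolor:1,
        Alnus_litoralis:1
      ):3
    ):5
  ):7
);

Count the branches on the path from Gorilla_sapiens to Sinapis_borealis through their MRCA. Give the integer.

8

The MRCA of Gorilla_sapiens and Sinapis_borealis is the root of the tree.
From Gorilla_sapiens up to that node: 4 branches. From Sinapis_borealis up to the same node: 4 branches. Total: 4 + 4 = 8.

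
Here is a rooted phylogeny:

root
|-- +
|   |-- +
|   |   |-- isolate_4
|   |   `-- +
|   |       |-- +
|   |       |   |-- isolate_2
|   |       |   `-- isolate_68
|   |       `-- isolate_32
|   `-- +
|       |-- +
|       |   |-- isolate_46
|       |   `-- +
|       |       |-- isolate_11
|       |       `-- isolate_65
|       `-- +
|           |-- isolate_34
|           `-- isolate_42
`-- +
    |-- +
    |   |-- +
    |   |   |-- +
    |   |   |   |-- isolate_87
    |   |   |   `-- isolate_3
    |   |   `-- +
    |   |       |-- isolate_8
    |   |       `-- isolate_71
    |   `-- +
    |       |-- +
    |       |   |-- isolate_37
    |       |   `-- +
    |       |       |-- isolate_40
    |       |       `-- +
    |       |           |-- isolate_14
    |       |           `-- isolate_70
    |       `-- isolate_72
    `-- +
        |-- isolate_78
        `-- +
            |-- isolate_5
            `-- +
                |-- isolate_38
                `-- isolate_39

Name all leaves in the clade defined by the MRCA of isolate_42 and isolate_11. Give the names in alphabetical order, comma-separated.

Tracing isolate_42: it sits inside (isolate_34,isolate_42).
Tracing isolate_11: it sits inside (isolate_11,isolate_65).
The smallest clade enclosing both is ((isolate_46,(isolate_11,isolate_65)),(isolate_34,isolate_42)); the answer is its 5 terminal taxa in alphabetical order.

isolate_11, isolate_34, isolate_42, isolate_46, isolate_65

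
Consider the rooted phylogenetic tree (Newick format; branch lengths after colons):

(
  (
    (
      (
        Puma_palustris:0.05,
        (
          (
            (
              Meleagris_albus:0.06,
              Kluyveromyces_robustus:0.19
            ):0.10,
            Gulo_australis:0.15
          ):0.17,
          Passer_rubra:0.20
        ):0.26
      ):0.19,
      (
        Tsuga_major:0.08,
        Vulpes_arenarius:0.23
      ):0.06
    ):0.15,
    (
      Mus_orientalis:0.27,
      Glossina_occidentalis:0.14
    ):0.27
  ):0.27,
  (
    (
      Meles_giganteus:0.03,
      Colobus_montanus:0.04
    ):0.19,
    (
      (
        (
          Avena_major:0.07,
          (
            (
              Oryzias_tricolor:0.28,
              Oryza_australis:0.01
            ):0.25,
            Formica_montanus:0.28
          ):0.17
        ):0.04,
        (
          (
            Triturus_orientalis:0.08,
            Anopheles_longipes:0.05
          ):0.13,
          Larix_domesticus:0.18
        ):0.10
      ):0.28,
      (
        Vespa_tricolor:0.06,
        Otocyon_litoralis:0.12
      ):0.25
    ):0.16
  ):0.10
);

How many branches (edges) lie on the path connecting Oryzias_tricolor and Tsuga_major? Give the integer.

11

The MRCA of Oryzias_tricolor and Tsuga_major is the root of the tree.
From Oryzias_tricolor up to that node: 7 branches. From Tsuga_major up to the same node: 4 branches. Total: 7 + 4 = 11.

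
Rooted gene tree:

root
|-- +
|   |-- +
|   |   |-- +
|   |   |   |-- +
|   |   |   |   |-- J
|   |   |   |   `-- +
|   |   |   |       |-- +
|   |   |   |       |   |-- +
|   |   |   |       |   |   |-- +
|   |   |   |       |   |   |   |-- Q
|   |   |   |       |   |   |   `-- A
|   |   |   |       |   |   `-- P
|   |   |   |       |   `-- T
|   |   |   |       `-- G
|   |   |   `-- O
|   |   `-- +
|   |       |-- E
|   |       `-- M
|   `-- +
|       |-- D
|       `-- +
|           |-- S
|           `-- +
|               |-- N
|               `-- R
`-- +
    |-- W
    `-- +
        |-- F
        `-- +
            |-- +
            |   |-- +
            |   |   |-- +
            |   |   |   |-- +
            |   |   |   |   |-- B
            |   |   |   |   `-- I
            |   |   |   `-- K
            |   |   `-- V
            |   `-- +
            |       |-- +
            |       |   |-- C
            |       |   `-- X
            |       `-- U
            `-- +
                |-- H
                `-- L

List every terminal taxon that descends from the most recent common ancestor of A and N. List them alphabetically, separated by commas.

A, D, E, G, J, M, N, O, P, Q, R, S, T

Tracing A: it sits inside (Q,A).
Tracing N: it sits inside (N,R).
The smallest clade enclosing both is ((((J,((((Q,A),P),T),G)),O),(E,M)),(D,(S,(N,R)))); the answer is its 13 terminal taxa in alphabetical order.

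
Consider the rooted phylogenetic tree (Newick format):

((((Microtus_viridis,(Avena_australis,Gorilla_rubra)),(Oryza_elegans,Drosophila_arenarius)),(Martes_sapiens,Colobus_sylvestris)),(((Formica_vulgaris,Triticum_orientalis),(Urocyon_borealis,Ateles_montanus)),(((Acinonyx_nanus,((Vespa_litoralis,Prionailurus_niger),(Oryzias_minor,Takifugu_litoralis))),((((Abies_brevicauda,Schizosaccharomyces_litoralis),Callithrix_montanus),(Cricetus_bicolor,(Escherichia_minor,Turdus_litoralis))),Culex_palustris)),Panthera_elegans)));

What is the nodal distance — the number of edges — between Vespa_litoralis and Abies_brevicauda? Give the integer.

9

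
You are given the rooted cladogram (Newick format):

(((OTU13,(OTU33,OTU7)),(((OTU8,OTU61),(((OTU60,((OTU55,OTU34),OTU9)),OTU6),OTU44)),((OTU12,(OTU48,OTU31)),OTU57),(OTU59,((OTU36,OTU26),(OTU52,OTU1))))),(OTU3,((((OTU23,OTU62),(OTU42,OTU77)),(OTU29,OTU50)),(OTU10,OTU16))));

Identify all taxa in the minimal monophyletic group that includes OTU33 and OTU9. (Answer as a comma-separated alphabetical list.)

Tracing OTU33: it sits inside (OTU33,OTU7).
Tracing OTU9: it sits inside ((OTU55,OTU34),OTU9).
The smallest clade enclosing both is ((OTU13,(OTU33,OTU7)),(((OTU8,OTU61),(((OTU60,((OTU55,OTU34),OTU9)),OTU6),OTU44)),((OTU12,(OTU48,OTU31)),OTU57),(OTU59,((OTU36,OTU26),(OTU52,OTU1))))); the answer is its 20 terminal taxa in alphabetical order.

OTU1, OTU12, OTU13, OTU26, OTU31, OTU33, OTU34, OTU36, OTU44, OTU48, OTU52, OTU55, OTU57, OTU59, OTU6, OTU60, OTU61, OTU7, OTU8, OTU9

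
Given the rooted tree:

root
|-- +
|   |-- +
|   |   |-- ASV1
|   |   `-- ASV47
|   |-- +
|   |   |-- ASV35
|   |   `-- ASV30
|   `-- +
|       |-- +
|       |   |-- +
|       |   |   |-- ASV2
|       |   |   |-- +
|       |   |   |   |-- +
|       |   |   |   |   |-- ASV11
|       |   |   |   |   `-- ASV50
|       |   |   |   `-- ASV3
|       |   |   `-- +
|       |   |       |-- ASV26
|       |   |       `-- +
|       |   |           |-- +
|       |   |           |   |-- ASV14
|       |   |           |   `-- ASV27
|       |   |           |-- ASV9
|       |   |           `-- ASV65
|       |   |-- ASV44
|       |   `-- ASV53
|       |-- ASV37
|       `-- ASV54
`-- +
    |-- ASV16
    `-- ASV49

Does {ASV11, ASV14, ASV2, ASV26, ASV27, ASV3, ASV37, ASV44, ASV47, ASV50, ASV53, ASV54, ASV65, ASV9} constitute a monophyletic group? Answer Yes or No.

No

The MRCA of the listed taxa subtends ((ASV1,ASV47),(ASV35,ASV30),(((ASV2,((ASV11,ASV50),ASV3),(ASV26,((ASV14,ASV27),ASV9,ASV65))),ASV44,ASV53),ASV37,ASV54)).
That clade also contains ASV1, ASV30, ASV35, which are not in the proposed group, so the group is not monophyletic.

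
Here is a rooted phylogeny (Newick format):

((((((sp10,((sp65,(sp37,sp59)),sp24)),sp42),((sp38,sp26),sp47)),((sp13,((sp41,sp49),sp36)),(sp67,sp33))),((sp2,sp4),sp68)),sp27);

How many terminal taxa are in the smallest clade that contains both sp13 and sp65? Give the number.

15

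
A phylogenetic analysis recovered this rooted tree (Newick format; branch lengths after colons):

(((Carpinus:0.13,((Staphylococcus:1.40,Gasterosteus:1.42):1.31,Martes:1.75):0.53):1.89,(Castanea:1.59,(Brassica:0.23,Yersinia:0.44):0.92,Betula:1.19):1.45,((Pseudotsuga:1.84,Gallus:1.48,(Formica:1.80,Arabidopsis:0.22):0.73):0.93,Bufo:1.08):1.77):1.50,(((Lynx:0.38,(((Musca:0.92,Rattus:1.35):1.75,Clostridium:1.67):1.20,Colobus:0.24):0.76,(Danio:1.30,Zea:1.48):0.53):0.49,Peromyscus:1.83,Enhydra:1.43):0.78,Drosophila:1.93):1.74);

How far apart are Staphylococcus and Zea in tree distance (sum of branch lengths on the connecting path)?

The path runs Staphylococcus → … → MRCA → … → Zea; the MRCA is the root of the tree.
Branch lengths along that path: 1.40 + 1.31 + 0.53 + 1.89 + 1.50 + 1.74 + 0.78 + 0.49 + 0.53 + 1.48 = 11.65.

11.65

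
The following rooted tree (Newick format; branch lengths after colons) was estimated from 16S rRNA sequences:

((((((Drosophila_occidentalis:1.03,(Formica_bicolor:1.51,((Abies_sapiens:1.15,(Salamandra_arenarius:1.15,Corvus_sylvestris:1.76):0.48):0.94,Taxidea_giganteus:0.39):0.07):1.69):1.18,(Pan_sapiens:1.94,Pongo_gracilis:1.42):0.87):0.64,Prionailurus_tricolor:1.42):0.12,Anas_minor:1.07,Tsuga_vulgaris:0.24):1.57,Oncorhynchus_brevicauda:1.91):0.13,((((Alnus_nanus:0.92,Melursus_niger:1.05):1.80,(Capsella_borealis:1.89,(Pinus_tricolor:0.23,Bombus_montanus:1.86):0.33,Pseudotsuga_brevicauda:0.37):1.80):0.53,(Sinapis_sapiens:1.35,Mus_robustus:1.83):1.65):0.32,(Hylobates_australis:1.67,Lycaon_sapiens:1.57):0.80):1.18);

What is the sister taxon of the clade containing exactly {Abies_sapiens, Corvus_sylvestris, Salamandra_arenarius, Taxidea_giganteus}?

Formica_bicolor

The clade containing exactly {Abies_sapiens, Corvus_sylvestris, Salamandra_arenarius, Taxidea_giganteus} attaches to the tree at the node subtending (Formica_bicolor,((Abies_sapiens,(Salamandra_arenarius,Corvus_sylvestris)),Taxidea_giganteus)).
The other lineage descending from that same node — the sister group — is the single tip Formica_bicolor.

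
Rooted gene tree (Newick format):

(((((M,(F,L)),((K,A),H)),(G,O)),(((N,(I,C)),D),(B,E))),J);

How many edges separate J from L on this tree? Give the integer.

The MRCA of J and L is the root of the tree.
From J up to that node: 1 branch. From L up to the same node: 6 branches. Total: 1 + 6 = 7.

7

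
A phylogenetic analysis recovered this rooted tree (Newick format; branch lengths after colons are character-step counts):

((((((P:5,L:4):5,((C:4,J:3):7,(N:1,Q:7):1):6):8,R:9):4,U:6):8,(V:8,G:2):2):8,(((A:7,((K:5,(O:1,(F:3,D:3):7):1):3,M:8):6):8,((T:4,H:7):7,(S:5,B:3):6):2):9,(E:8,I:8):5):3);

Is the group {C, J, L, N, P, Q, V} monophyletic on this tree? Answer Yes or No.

No

The MRCA of the listed taxa subtends (((((P,L),((C,J),(N,Q))),R),U),(V,G)).
That clade also contains G, R, U, which are not in the proposed group, so the group is not monophyletic.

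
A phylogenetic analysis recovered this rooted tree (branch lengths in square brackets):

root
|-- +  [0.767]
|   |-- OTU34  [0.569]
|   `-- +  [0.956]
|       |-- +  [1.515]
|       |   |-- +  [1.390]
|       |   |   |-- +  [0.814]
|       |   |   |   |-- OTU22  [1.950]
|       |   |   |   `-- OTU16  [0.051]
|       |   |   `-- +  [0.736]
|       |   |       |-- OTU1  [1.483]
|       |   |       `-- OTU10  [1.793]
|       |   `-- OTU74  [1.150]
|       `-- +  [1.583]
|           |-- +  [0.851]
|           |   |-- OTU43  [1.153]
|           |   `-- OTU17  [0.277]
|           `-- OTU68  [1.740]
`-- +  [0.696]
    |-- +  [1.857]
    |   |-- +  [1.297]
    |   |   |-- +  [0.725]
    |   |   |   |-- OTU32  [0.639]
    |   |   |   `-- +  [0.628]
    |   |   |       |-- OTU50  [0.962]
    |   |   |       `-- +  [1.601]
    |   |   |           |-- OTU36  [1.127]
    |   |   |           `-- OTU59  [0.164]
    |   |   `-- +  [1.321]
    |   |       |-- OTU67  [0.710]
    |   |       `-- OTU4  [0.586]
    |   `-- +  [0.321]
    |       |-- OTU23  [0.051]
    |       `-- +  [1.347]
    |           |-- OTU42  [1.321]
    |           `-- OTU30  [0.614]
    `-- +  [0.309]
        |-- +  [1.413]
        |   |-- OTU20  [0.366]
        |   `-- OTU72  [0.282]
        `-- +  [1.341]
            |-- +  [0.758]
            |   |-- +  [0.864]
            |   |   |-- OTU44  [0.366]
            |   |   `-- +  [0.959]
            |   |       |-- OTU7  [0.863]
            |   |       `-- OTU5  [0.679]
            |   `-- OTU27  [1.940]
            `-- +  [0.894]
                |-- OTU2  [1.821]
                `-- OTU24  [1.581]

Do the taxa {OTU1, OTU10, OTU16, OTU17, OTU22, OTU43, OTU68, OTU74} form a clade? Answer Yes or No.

Yes

The most recent common ancestor of these taxa subtends ((((OTU22,OTU16),(OTU1,OTU10)),OTU74),((OTU43,OTU17),OTU68)).
That clade has exactly 8 tips — every listed taxon and nothing else — so the group is monophyletic.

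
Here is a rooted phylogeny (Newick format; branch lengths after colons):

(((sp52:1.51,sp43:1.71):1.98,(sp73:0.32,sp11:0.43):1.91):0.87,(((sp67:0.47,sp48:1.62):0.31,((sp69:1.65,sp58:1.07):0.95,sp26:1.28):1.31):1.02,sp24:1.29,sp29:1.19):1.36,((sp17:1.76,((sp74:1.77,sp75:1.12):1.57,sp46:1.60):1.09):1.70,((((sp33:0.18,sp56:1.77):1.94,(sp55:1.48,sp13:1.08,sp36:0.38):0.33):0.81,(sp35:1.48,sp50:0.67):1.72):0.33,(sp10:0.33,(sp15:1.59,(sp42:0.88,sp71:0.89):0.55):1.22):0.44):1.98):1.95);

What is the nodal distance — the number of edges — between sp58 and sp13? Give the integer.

11

The MRCA of sp58 and sp13 is the root of the tree.
From sp58 up to that node: 5 branches. From sp13 up to the same node: 6 branches. Total: 5 + 6 = 11.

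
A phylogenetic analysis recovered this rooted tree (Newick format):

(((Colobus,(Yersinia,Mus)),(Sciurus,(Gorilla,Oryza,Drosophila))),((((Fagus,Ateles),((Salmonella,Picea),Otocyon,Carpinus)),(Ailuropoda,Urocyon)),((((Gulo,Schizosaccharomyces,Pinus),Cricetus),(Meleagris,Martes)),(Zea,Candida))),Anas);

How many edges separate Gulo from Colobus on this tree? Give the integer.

9

The MRCA of Gulo and Colobus is the root of the tree.
From Gulo up to that node: 6 branches. From Colobus up to the same node: 3 branches. Total: 6 + 3 = 9.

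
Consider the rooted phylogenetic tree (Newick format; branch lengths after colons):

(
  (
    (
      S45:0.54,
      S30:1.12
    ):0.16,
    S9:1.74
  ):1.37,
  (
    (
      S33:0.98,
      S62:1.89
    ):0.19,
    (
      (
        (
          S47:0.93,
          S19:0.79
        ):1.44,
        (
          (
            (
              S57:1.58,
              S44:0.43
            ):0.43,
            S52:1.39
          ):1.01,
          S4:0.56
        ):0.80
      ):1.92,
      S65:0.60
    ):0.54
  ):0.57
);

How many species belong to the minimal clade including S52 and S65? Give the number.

7

The MRCA of S52 and S65 is the node subtending (((S47,S19),(((S57,S44),S52),S4)),S65).
That clade contains 7 terminal taxa: S19, S4, S44, S47, S52, S57, S65.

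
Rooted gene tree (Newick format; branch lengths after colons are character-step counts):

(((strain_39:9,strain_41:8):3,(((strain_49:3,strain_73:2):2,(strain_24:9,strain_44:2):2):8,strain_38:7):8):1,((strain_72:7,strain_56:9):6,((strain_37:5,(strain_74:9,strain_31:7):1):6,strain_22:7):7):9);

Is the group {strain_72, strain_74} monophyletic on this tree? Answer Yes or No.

No

The MRCA of the listed taxa subtends ((strain_72,strain_56),((strain_37,(strain_74,strain_31)),strain_22)).
That clade also contains strain_22, strain_31, strain_37, strain_56, which are not in the proposed group, so the group is not monophyletic.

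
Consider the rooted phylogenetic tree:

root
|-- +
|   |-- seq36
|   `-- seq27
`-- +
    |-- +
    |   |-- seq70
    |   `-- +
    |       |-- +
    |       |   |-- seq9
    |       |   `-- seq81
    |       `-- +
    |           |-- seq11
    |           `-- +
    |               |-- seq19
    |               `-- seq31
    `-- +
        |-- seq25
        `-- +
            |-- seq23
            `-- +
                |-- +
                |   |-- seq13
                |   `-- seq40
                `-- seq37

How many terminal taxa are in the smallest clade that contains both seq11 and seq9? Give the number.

The MRCA of seq11 and seq9 is the node subtending ((seq9,seq81),(seq11,(seq19,seq31))).
That clade contains 5 terminal taxa: seq11, seq19, seq31, seq81, seq9.

5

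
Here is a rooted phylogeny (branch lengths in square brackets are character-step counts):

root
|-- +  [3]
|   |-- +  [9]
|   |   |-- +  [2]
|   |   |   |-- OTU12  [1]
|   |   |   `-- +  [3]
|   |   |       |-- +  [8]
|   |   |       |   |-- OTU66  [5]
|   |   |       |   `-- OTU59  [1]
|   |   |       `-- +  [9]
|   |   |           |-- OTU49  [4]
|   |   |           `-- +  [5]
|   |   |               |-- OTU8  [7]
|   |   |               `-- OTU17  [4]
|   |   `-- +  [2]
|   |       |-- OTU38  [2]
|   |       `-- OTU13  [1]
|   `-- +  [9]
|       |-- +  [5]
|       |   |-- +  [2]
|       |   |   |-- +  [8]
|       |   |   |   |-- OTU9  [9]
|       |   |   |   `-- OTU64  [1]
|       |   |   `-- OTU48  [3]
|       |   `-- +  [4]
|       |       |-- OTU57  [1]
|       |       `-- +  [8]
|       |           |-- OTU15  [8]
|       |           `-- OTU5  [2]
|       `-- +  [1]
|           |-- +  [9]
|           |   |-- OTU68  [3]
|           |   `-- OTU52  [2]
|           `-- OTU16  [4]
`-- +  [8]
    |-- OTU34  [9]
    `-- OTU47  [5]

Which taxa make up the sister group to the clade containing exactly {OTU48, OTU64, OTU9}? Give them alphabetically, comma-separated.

OTU15, OTU5, OTU57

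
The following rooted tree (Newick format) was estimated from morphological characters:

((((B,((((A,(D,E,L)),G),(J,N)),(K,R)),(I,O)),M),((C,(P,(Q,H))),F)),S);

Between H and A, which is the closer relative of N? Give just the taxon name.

The MRCA of N and A subtends (((A,(D,E,L)),G),(J,N)) (7 taxa).
The MRCA of N and H subtends (((B,((((A,(D,E,L)),G),(J,N)),(K,R)),(I,O)),M),((C,(P,(Q,H))),F)) (18 taxa).
The first is nested inside the second, so N shares a more recent common ancestor with A.

A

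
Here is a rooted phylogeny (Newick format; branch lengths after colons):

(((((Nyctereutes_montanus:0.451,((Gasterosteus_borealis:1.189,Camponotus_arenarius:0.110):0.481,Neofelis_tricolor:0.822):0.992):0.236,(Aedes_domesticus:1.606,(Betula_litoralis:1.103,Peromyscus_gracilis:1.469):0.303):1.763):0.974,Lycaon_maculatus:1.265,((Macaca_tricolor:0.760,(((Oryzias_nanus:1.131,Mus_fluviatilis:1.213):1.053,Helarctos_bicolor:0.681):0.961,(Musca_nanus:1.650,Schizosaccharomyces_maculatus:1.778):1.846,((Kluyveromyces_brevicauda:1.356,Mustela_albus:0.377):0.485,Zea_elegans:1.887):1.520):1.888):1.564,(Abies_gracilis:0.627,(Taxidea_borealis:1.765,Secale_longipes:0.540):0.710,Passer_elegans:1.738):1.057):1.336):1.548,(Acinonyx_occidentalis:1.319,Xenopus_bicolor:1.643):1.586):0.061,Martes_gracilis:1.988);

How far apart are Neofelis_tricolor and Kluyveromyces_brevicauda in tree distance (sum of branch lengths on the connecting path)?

11.173

The path runs Neofelis_tricolor → … → MRCA → … → Kluyveromyces_brevicauda; the MRCA is the node subtending (((Nyctereutes_montanus,((Gasterosteus_borealis,Camponotus_arenarius),Neofelis_tricolor)),(Aedes_domesticus,(Betula_litoralis,Peromyscus_gracilis))),Lycaon_maculatus,((Macaca_tricolor,(((Oryzias_nanus,Mus_fluviatilis),Helarctos_bicolor),(Musca_nanus,Schizosaccharomyces_maculatus),((Kluyveromyces_brevicauda,Mustela_albus),Zea_elegans))),(Abies_gracilis,(Taxidea_borealis,Secale_longipes),Passer_elegans))).
Branch lengths along that path: 0.822 + 0.992 + 0.236 + 0.974 + 1.336 + 1.564 + 1.888 + 1.520 + 0.485 + 1.356 = 11.173.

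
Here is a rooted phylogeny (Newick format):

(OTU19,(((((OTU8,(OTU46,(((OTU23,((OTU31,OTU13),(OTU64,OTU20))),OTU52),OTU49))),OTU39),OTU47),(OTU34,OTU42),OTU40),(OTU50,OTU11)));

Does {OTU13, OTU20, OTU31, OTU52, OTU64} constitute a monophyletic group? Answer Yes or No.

The MRCA of the listed taxa subtends ((OTU23,((OTU31,OTU13),(OTU64,OTU20))),OTU52).
That clade also contains OTU23, which is not in the proposed group, so the group is not monophyletic.

No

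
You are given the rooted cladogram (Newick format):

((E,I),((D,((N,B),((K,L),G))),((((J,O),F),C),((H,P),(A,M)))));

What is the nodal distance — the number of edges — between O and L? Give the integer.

The MRCA of O and L is the node subtending ((D,((N,B),((K,L),G))),((((J,O),F),C),((H,P),(A,M)))).
From O up to that node: 5 branches. From L up to the same node: 5 branches. Total: 5 + 5 = 10.

10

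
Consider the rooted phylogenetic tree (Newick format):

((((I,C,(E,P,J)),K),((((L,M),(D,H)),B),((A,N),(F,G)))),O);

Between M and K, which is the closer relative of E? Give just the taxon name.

The MRCA of E and K subtends ((I,C,(E,P,J)),K) (6 taxa).
The MRCA of E and M subtends (((I,C,(E,P,J)),K),((((L,M),(D,H)),B),((A,N),(F,G)))) (15 taxa).
The first is nested inside the second, so E shares a more recent common ancestor with K.

K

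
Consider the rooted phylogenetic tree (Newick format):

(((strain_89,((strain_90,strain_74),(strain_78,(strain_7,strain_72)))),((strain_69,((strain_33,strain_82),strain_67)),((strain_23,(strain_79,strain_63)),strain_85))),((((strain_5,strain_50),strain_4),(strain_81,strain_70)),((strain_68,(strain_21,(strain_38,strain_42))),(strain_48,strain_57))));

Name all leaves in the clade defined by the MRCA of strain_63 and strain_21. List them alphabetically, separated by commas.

strain_21, strain_23, strain_33, strain_38, strain_4, strain_42, strain_48, strain_5, strain_50, strain_57, strain_63, strain_67, strain_68, strain_69, strain_7, strain_70, strain_72, strain_74, strain_78, strain_79, strain_81, strain_82, strain_85, strain_89, strain_90

Tracing strain_63: it sits inside (strain_79,strain_63).
Tracing strain_21: it sits inside (strain_21,(strain_38,strain_42)).
The smallest clade enclosing both is the whole tree (their MRCA is the root), so the answer is all 25 tips in alphabetical order.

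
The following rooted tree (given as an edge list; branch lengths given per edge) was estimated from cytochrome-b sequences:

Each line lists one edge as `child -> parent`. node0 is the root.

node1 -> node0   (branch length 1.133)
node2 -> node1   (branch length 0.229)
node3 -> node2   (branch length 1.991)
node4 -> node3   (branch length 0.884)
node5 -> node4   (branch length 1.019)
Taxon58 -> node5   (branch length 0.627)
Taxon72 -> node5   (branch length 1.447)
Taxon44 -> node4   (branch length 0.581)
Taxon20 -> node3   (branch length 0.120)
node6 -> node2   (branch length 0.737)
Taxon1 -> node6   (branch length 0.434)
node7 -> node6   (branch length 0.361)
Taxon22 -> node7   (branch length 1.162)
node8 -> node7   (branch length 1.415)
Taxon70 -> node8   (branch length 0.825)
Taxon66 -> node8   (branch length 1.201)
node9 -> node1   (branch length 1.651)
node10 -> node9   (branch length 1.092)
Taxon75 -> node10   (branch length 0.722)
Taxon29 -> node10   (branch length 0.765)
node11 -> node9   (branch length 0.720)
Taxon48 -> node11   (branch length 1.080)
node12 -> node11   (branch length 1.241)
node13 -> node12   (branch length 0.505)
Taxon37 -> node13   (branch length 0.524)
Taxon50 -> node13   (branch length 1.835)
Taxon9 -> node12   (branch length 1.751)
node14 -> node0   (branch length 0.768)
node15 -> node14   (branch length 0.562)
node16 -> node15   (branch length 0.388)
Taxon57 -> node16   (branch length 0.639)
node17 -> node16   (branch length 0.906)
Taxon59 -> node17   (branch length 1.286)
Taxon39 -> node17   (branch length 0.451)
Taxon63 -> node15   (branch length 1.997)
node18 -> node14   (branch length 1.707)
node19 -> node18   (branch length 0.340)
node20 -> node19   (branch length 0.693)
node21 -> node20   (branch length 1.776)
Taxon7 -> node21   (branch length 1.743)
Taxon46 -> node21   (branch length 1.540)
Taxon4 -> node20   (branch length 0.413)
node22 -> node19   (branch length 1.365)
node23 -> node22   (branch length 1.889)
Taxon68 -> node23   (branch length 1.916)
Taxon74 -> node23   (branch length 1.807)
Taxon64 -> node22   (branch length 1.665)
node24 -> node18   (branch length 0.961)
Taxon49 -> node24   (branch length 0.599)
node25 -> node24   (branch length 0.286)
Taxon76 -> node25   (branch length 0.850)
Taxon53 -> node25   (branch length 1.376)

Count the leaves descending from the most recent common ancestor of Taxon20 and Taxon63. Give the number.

The MRCA of Taxon20 and Taxon63 is the root, so the clade is the entire tree.
That clade contains 27 terminal taxa: Taxon1, Taxon20, Taxon22, Taxon29, Taxon37, Taxon39, Taxon4, Taxon44, Taxon46, Taxon48, Taxon49, Taxon50, Taxon53, Taxon57, Taxon58, Taxon59, Taxon63, Taxon64, Taxon66, Taxon68, Taxon7, Taxon70, Taxon72, Taxon74, Taxon75, Taxon76, Taxon9.

27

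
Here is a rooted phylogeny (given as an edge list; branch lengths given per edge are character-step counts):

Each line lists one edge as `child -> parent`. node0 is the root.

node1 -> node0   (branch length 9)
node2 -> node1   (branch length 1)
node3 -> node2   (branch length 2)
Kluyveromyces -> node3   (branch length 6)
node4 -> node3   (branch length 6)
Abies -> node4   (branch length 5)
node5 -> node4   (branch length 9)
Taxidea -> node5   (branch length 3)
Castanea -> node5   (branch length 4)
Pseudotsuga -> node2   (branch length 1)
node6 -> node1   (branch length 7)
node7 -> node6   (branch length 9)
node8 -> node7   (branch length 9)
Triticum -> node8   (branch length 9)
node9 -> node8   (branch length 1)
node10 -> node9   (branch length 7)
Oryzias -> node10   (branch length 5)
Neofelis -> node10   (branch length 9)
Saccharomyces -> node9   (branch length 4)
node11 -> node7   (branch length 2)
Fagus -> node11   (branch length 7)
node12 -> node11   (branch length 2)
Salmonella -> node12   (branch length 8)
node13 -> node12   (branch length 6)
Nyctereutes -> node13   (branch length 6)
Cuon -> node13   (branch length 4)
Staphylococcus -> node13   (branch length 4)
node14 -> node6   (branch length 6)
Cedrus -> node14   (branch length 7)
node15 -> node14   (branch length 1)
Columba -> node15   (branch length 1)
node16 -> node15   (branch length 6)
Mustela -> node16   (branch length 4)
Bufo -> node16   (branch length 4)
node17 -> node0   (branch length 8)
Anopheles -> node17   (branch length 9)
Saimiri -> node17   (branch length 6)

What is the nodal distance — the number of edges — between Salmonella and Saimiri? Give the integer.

8

The MRCA of Salmonella and Saimiri is the root of the tree.
From Salmonella up to that node: 6 branches. From Saimiri up to the same node: 2 branches. Total: 6 + 2 = 8.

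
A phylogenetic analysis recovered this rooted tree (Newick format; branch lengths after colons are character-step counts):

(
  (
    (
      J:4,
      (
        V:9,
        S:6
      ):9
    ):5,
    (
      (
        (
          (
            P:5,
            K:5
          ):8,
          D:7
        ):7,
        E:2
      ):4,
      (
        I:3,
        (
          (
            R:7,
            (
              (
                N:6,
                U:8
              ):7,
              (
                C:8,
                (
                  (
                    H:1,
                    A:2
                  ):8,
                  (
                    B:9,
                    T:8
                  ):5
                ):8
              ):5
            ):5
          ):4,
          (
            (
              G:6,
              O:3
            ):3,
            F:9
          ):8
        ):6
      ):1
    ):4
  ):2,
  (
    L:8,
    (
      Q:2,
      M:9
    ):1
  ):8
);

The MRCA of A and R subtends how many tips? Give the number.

8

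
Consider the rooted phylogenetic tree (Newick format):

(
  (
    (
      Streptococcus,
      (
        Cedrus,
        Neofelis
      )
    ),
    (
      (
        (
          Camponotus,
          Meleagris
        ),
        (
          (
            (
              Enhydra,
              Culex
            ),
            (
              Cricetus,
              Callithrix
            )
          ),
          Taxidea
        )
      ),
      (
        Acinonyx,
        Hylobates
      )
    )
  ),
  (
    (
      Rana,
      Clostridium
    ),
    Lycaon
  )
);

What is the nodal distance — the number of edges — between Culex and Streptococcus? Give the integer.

The MRCA of Culex and Streptococcus is the node subtending ((Streptococcus,(Cedrus,Neofelis)),(((Camponotus,Meleagris),(((Enhydra,Culex),(Cricetus,Callithrix)),Taxidea)),(Acinonyx,Hylobates))).
From Culex up to that node: 6 branches. From Streptococcus up to the same node: 2 branches. Total: 6 + 2 = 8.

8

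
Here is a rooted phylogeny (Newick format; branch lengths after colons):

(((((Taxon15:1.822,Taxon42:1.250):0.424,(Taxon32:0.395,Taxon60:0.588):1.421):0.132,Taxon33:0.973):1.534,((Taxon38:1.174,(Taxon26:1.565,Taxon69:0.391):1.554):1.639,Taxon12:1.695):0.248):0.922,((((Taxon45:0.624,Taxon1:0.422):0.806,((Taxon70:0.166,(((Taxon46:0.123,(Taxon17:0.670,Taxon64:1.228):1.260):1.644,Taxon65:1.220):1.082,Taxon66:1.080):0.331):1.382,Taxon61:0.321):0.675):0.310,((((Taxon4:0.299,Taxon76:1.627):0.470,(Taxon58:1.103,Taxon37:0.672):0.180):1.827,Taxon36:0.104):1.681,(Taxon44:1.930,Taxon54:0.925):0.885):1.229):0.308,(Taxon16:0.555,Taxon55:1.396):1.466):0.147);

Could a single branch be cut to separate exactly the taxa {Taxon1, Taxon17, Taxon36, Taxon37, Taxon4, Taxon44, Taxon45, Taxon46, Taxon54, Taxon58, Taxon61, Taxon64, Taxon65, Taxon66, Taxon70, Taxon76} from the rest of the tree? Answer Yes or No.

Yes

The most recent common ancestor of these taxa subtends (((Taxon45,Taxon1),((Taxon70,(((Taxon46,(Taxon17,Taxon64)),Taxon65),Taxon66)),Taxon61)),((((Taxon4,Taxon76),(Taxon58,Taxon37)),Taxon36),(Taxon44,Taxon54))).
That clade has exactly 16 tips — every listed taxon and nothing else — so the group is monophyletic.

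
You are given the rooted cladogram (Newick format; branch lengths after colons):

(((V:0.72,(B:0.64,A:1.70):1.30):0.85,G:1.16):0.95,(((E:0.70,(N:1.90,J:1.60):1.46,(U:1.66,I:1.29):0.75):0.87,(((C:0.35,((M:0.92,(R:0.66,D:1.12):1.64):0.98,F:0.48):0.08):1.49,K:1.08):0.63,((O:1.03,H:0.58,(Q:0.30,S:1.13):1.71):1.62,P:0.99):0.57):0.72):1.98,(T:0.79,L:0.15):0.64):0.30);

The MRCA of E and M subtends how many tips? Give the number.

The MRCA of E and M is the node subtending ((E,(N,J),(U,I)),(((C,((M,(R,D)),F)),K),((O,H,(Q,S)),P))).
That clade contains 16 terminal taxa: C, D, E, F, H, I, J, K, M, N, O, P, Q, R, S, U.

16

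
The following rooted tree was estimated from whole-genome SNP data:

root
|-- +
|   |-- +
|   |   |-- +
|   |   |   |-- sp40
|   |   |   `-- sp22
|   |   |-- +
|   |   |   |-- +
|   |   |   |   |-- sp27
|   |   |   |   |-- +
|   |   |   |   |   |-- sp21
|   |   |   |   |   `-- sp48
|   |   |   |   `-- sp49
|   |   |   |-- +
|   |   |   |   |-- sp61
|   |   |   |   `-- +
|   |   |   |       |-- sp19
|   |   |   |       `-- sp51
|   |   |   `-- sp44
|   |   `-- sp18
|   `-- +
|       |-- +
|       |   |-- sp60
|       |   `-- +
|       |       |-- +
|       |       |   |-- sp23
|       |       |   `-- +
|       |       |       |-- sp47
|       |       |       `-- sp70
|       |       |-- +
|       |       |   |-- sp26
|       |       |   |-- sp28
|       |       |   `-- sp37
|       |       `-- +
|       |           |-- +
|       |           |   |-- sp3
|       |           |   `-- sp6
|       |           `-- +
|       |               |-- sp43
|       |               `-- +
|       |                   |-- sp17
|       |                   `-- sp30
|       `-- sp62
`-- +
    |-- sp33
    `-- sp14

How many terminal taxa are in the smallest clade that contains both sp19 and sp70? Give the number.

24

The MRCA of sp19 and sp70 is the node subtending (((sp40,sp22),((sp27,(sp21,sp48),sp49),(sp61,(sp19,sp51)),sp44),sp18),((sp60,((sp23,(sp47,sp70)),(sp26,sp28,sp37),((sp3,sp6),(sp43,(sp17,sp30))))),sp62)).
That clade contains 24 terminal taxa: sp17, sp18, sp19, sp21, sp22, sp23, sp26, sp27, sp28, sp3, sp30, sp37, sp40, sp43, sp44, sp47, sp48, sp49, sp51, sp6, sp60, sp61, sp62, sp70.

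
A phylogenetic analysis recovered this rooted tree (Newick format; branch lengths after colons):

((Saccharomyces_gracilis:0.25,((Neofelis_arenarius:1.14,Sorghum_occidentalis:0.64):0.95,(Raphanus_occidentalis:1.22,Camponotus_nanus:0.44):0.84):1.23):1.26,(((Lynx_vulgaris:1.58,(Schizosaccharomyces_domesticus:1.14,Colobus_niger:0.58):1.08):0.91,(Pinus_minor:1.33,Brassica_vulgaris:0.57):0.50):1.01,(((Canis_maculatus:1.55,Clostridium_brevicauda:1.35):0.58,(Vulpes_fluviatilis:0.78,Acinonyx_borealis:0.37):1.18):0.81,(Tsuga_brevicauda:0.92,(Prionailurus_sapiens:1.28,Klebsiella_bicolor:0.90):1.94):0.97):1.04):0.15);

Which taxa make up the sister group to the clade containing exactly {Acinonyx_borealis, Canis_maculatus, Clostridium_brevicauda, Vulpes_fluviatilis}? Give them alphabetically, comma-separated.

Klebsiella_bicolor, Prionailurus_sapiens, Tsuga_brevicauda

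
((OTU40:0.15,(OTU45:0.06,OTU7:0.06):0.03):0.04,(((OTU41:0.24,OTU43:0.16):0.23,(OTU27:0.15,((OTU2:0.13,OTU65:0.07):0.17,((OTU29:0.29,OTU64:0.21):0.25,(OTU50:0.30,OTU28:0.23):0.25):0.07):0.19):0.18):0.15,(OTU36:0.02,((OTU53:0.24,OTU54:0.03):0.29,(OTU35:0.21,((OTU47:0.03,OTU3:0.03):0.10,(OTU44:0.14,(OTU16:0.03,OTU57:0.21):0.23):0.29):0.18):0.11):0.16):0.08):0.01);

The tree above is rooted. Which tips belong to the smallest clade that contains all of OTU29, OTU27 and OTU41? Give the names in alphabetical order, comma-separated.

OTU2, OTU27, OTU28, OTU29, OTU41, OTU43, OTU50, OTU64, OTU65

Tracing OTU29: it sits inside (OTU29,OTU64).
Tracing OTU27: it sits inside (OTU27,((OTU2,OTU65),((OTU29,OTU64),(OTU50,OTU28)))).
Tracing OTU41: it sits inside (OTU41,OTU43).
The smallest clade enclosing all 3 is ((OTU41,OTU43),(OTU27,((OTU2,OTU65),((OTU29,OTU64),(OTU50,OTU28))))); the answer is its 9 terminal taxa in alphabetical order.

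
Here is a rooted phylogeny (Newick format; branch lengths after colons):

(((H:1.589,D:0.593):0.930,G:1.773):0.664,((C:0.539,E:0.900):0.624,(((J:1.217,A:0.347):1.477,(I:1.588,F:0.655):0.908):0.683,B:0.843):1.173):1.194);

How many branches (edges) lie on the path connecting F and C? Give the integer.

The MRCA of F and C is the node subtending ((C,E),(((J,A),(I,F)),B)).
From F up to that node: 4 branches. From C up to the same node: 2 branches. Total: 4 + 2 = 6.

6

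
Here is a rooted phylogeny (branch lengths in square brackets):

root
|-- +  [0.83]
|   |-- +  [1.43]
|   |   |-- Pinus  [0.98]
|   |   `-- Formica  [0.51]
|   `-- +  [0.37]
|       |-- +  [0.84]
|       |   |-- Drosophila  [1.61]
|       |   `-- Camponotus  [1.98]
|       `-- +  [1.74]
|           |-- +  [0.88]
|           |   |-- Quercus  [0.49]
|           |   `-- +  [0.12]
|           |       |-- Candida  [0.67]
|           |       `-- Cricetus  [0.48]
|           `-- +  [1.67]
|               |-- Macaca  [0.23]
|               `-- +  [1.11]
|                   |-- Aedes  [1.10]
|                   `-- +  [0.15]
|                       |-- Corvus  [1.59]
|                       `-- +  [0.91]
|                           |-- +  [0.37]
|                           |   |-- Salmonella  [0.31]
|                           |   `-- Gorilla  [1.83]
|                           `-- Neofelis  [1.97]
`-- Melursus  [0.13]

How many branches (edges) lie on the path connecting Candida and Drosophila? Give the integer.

6

The MRCA of Candida and Drosophila is the node subtending ((Drosophila,Camponotus),((Quercus,(Candida,Cricetus)),(Macaca,(Aedes,(Corvus,((Salmonella,Gorilla),Neofelis)))))).
From Candida up to that node: 4 branches. From Drosophila up to the same node: 2 branches. Total: 4 + 2 = 6.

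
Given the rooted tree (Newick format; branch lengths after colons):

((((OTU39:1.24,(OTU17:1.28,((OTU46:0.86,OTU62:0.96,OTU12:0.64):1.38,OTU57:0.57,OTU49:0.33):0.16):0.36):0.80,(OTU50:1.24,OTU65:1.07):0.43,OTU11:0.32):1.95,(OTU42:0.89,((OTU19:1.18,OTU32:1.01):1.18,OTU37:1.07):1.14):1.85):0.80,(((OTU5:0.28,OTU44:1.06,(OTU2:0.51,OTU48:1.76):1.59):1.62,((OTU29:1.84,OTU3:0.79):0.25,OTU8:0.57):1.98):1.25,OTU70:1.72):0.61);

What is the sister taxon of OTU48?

OTU48 attaches to the tree at the node subtending (OTU2,OTU48).
The other lineage descending from that same node — the sister group — is the single tip OTU2.

OTU2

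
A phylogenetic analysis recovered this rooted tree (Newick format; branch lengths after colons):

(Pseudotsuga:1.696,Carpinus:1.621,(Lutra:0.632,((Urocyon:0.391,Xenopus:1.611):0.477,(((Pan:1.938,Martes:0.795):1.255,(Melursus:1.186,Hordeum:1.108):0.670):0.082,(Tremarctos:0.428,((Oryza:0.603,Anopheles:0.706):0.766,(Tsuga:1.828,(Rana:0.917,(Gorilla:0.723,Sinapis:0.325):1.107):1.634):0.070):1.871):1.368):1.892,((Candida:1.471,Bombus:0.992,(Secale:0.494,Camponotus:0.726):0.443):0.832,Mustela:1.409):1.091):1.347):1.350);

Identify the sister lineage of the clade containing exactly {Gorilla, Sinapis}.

The clade containing exactly {Gorilla, Sinapis} attaches to the tree at the node subtending (Rana,(Gorilla,Sinapis)).
The other lineage descending from that same node — the sister group — is the single tip Rana.

Rana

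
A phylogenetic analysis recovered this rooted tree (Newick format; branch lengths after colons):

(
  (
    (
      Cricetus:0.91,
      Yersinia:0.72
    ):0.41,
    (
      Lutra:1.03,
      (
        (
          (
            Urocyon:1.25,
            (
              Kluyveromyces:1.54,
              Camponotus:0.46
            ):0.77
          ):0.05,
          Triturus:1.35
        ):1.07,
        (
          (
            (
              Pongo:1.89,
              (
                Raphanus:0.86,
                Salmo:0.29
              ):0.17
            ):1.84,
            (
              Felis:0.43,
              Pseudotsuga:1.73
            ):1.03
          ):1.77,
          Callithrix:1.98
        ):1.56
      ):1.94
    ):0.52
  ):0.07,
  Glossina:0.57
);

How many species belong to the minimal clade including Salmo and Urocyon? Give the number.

10

The MRCA of Salmo and Urocyon is the node subtending (((Urocyon,(Kluyveromyces,Camponotus)),Triturus),(((Pongo,(Raphanus,Salmo)),(Felis,Pseudotsuga)),Callithrix)).
That clade contains 10 terminal taxa: Callithrix, Camponotus, Felis, Kluyveromyces, Pongo, Pseudotsuga, Raphanus, Salmo, Triturus, Urocyon.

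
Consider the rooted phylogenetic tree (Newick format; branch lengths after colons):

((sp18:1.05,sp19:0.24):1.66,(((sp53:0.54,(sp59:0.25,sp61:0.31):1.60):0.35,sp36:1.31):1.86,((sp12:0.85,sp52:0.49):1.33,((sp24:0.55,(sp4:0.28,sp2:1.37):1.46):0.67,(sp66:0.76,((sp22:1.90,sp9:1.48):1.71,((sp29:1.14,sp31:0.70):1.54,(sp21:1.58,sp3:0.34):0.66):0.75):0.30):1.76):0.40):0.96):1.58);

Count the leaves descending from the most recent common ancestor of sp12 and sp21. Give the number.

12

The MRCA of sp12 and sp21 is the node subtending ((sp12,sp52),((sp24,(sp4,sp2)),(sp66,((sp22,sp9),((sp29,sp31),(sp21,sp3)))))).
That clade contains 12 terminal taxa: sp12, sp2, sp21, sp22, sp24, sp29, sp3, sp31, sp4, sp52, sp66, sp9.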